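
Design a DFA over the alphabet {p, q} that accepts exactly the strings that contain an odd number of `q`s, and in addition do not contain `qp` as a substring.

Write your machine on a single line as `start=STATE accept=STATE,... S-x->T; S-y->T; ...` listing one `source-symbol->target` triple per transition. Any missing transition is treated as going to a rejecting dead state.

start=A; accept=B; A-p->A; A-q->B; B-p->C; B-q->D; C-p->C; C-q->C; D-p->C; D-q->B

Run two small machines in parallel and take their product. One (2 states) tracks the count of `q`s modulo 2; the other (3 states) tracks partial matches of the forbidden pattern `qp`. Each combined state is a pair, one component from each; accept when both components accept. Minimizing collapses redundant product states.
A 4-state machine:
       p  q 
>  A   A  B 
 * B   C  D 
   C   C  C 
   D   C  B 
(> = start, * = accepting)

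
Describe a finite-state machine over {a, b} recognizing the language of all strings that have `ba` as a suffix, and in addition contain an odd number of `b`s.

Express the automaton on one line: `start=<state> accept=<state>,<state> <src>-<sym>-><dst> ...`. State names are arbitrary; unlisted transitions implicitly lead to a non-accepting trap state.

start=q0 accept=q2 q0-a->q0 q0-b->q1 q1-a->q2 q1-b->q0 q2-a->q3 q2-b->q0 q3-a->q3 q3-b->q0

Run two small machines in parallel and take their product. One (3 states) tracks how much of the suffix `ba` has currently been matched; the other (2 states) tracks the count of `b`s modulo 2. Each combined state is a pair, one component from each; accept when both components accept. Equivalent product states are then merged.
        a   b  
>  q0   q0  q1 
   q1   q2  q0 
 * q2   q3  q0 
   q3   q3  q0 
(> = start, * = accepting)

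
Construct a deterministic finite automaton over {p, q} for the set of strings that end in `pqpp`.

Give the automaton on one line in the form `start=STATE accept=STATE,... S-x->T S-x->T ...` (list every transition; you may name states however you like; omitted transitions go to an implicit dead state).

Let each state record the length of the longest suffix of the input read so far that is also a prefix of `pqpp`. B means the last symbol is `p`; C means the last 2 symbols are `pq`; D means the last 3 symbols are `pqp`; E means the last 4 symbols are `pqpp`. Accept only at E, where the string currently ends in `pqpp`.
A 5-state machine:
       p  q 
>  A   B  A 
   B   B  C 
   C   D  A 
   D   E  C 
 * E   B  C 
(> = start, * = accepting)

start=A accept=E A-p->B A-q->A B-p->B B-q->C C-p->D C-q->A D-p->E D-q->C E-p->B E-q->C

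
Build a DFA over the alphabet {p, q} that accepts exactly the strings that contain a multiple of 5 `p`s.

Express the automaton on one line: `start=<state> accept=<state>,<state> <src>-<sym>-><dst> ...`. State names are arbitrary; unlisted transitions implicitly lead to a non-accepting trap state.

start=A accept=A A-p->B A-q->A B-p->C B-q->B C-p->D C-q->C D-p->E D-q->D E-p->A E-q->E

Keep the running count of `p`s modulo 5: each `p` advances along the cycle A → B → C → D → E → A while other symbols loop. Accept at A.
       p  q 
>* A   B  A 
   B   C  B 
   C   D  C 
   D   E  D 
   E   A  E 
(> = start, * = accepting)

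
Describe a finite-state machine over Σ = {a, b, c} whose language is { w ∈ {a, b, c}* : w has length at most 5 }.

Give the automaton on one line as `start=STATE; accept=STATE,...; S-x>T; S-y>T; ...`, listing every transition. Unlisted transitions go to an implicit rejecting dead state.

We only need to distinguish lengths 0, 1, …, 5, and '>5'. Chain s0 → s1 → s2 → s3 → s4 → s5 → s6 on every symbol, with s6 looping. Accepting states: {s0, s1, s2, s3, s4, s5}.
        a   b   c  
>* s0   s1  s1  s1 
 * s1   s2  s2  s2 
 * s2   s3  s3  s3 
 * s3   s4  s4  s4 
 * s4   s5  s5  s5 
 * s5   s6  s6  s6 
   s6   s6  s6  s6 
(> = start, * = accepting)

start=s0; accept=s0,s1,s2,s3,s4,s5; s0-a>s1; s0-b>s1; s0-c>s1; s1-a>s2; s1-b>s2; s1-c>s2; s2-a>s3; s2-b>s3; s2-c>s3; s3-a>s4; s3-b>s4; s3-c>s4; s4-a>s5; s4-b>s5; s4-c>s5; s5-a>s6; s5-b>s6; s5-c>s6; s6-a>s6; s6-b>s6; s6-c>s6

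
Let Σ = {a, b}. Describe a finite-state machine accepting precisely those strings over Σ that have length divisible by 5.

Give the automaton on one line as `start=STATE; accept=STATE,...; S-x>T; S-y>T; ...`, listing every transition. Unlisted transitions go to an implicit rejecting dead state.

start=q0; accept=q0; q0-a>q1; q0-b>q1; q1-a>q2; q1-b>q2; q2-a>q3; q2-b>q3; q3-a>q4; q3-b>q4; q4-a>q0; q4-b>q0

Count input length modulo 5: every symbol advances one step around the cycle q0 → q1 → q2 → q3 → q4 → q0. Accept at q0.
A 5-state machine:
        a   b  
>* q0   q1  q1 
   q1   q2  q2 
   q2   q3  q3 
   q3   q4  q4 
   q4   q0  q0 
(> = start, * = accepting)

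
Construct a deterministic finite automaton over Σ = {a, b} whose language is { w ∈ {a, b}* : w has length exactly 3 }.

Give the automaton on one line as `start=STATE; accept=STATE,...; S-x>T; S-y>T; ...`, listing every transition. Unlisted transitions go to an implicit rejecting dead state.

We only need to distinguish lengths 0, 1, …, 3, and '>3'. Chain q0 → q1 → q2 → q3 → q4 on every symbol, with q4 looping. Accepting states: {q3}.
        a   b  
>  q0   q1  q1 
   q1   q2  q2 
   q2   q3  q3 
 * q3   q4  q4 
   q4   q4  q4 
(> = start, * = accepting)

start=q0; accept=q3; q0-a>q1; q0-b>q1; q1-a>q2; q1-b>q2; q2-a>q3; q2-b>q3; q3-a>q4; q3-b>q4; q4-a>q4; q4-b>q4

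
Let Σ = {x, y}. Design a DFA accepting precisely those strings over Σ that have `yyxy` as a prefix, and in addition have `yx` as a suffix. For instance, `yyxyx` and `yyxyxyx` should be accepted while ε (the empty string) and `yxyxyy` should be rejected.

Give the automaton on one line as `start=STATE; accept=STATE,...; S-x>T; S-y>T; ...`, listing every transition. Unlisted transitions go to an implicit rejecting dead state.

Handle the two conditions separately and then intersect. One (6 states) tracks whether the input so far still matches the prefix `yyxy`; the other (3 states) tracks how much of the suffix `yx` has currently been matched. Each combined state is a pair, one component from each; accept when both components accept. Minimizing collapses redundant product states.
An 8-state machine:
       x  y 
>  A   B  C 
   B   B  B 
   C   B  D 
   D   E  B 
   E   B  F 
   F   G  F 
 * G   H  F 
   H   H  F 
(> = start, * = accepting)

start=A; accept=G; A-x>B; A-y>C; B-x>B; B-y>B; C-x>B; C-y>D; D-x>E; D-y>B; E-x>B; E-y>F; F-x>G; F-y>F; G-x>H; G-y>F; H-x>H; H-y>F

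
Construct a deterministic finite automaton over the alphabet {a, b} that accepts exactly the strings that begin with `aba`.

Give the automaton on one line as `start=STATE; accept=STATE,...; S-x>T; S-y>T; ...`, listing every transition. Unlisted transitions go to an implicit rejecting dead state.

Check the first 3 symbols one by one: S0 through S2 record how many have matched `aba` so far; any wrong symbol goes to the dead state S4. After all 3 match we enter the accepting sink S3.
        a   b  
>  S0   S1  S4 
   S1   S4  S2 
   S2   S3  S4 
 * S3   S3  S3 
   S4   S4  S4 
(> = start, * = accepting)

start=S0; accept=S3; S0-a>S1; S0-b>S4; S1-a>S4; S1-b>S2; S2-a>S3; S2-b>S4; S3-a>S3; S3-b>S3; S4-a>S4; S4-b>S4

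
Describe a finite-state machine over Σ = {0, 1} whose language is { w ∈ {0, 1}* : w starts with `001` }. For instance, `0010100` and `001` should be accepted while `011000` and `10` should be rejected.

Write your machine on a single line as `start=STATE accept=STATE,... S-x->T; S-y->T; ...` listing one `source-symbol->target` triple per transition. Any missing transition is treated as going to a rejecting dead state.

Walk along `001` while the input agrees: from A take `0` to B, and so on. Any deviation drops to the rejecting sink E. Once D is reached the prefix is confirmed and every continuation is accepted.
       0  1 
>  A   B  E 
   B   C  E 
   C   E  D 
 * D   D  D 
   E   E  E 
(> = start, * = accepting)

start=A; accept=D; A-0->B; A-1->E; B-0->C; B-1->E; C-0->E; C-1->D; D-0->D; D-1->D; E-0->E; E-1->E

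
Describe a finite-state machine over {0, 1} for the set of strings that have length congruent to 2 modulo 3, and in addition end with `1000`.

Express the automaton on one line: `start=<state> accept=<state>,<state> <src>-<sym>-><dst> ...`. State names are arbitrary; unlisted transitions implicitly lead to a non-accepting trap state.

Build one automaton per condition and run them in lockstep. The first has 3 states tracking the input length modulo 3; the second has 5 states tracking how much of the suffix `1000` has currently been matched. A product state is a pair (one from each), accepting exactly when both do. Equivalent product states are then merged.
With 7 states:
        0   1  
>  q0   q1  q1 
   q1   q2  q3 
   q2   q0  q0 
   q3   q4  q0 
   q4   q5  q1 
   q5   q6  q3 
 * q6   q0  q0 
(> = start, * = accepting)

start=q0 accept=q6 q0-0->q1 q0-1->q1 q1-0->q2 q1-1->q3 q2-0->q0 q2-1->q0 q3-0->q4 q3-1->q0 q4-0->q5 q4-1->q1 q5-0->q6 q5-1->q3 q6-0->q0 q6-1->q0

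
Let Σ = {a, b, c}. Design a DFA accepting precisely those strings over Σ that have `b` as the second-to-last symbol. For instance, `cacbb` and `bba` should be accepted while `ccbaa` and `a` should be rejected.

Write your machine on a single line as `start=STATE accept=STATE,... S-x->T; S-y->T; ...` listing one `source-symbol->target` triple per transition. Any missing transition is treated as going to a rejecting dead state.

start=S0; accept=S7,S8,S9; S0-a->S1; S0-b->S2; S0-c->S3; S1-a->S4; S1-b->S5; S1-c->S6; S2-a->S7; S2-b->S8; S2-c->S9; S3-a->S10; S3-b->S11; S3-c->S12; S4-a->S4; S4-b->S5; S4-c->S6; S5-a->S7; S5-b->S8; S5-c->S9; S6-a->S10; S6-b->S11; S6-c->S12; S7-a->S4; S7-b->S5; S7-c->S6; S8-a->S7; S8-b->S8; S8-c->S9; S9-a->S10; S9-b->S11; S9-c->S12; S10-a->S4; S10-b->S5; S10-c->S6; S11-a->S7; S11-b->S8; S11-c->S9; S12-a->S10; S12-b->S11; S12-c->S12

A DFA must remember the last 2 symbols (since which symbol is second-to-last isn't known until the input ends). Use one state per possible window of the last ≤2 symbols; accept from those whose window starts with `b`.
13 states suffice.
          a    b    c  
>  S0     S1   S2   S3 
   S1     S4   S5   S6 
   S2     S7   S8   S9 
   S3    S10  S11  S12 
   S4     S4   S5   S6 
   S5     S7   S8   S9 
   S6    S10  S11  S12 
 * S7     S4   S5   S6 
 * S8     S7   S8   S9 
 * S9    S10  S11  S12 
   S10    S4   S5   S6 
   S11    S7   S8   S9 
   S12   S10  S11  S12 
(> = start, * = accepting)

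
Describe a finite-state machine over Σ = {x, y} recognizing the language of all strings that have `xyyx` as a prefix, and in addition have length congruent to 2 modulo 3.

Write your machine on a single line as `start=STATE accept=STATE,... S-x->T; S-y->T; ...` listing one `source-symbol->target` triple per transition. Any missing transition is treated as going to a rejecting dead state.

start=q0; accept=q6; q0-x->q1; q0-y->q2; q1-x->q2; q1-y->q3; q2-x->q2; q2-y->q2; q3-x->q2; q3-y->q4; q4-x->q5; q4-y->q2; q5-x->q6; q5-y->q6; q6-x->q7; q6-y->q7; q7-x->q5; q7-y->q5

Build one automaton per condition and run them in lockstep. The first has 6 states tracking whether the input so far still matches the prefix `xyyx`; the second has 3 states tracking the input length modulo 3. A product state is a pair (one from each), accepting exactly when both do. Minimizing collapses redundant product states.
An 8-state machine:
        x   y  
>  q0   q1  q2 
   q1   q2  q3 
   q2   q2  q2 
   q3   q2  q4 
   q4   q5  q2 
   q5   q6  q6 
 * q6   q7  q7 
   q7   q5  q5 
(> = start, * = accepting)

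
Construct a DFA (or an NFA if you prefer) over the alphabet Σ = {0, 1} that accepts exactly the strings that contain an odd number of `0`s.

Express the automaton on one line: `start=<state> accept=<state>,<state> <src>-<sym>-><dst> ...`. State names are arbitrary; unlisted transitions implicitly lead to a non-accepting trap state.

The only thing that matters is how many `0`s have appeared, reduced mod 2. Use one state per residue: S0 for 0, …, S1 for 1. Reading `0` moves to the next residue; anything else stays put. S1 is accepting.
With 2 states:
        0   1  
>  S0   S1  S0 
 * S1   S0  S1 
(> = start, * = accepting)

start=S0 accept=S1 S0-0->S1 S0-1->S0 S1-0->S0 S1-1->S1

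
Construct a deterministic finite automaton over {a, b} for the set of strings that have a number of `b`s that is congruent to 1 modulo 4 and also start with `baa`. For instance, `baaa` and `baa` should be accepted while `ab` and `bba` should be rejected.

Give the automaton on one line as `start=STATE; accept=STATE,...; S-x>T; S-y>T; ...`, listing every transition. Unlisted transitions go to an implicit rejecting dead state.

Build one automaton per condition and run them in lockstep. The first has 4 states tracking the count of `b`s modulo 4; the second has 5 states tracking whether the input so far still matches the prefix `baa`. A product state is a pair (one from each), accepting exactly when both do. Equivalent product states are then merged.
An 8-state machine:
        a   b  
>  q0   q1  q2 
   q1   q1  q1 
   q2   q3  q1 
   q3   q4  q1 
 * q4   q4  q5 
   q5   q5  q6 
   q6   q6  q7 
   q7   q7  q4 
(> = start, * = accepting)

start=q0; accept=q4; q0-a>q1; q0-b>q2; q1-a>q1; q1-b>q1; q2-a>q3; q2-b>q1; q3-a>q4; q3-b>q1; q4-a>q4; q4-b>q5; q5-a>q5; q5-b>q6; q6-a>q6; q6-b>q7; q7-a>q7; q7-b>q4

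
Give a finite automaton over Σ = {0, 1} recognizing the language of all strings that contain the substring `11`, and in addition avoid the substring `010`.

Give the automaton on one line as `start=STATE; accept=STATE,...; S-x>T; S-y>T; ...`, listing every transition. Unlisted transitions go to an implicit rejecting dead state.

Build one automaton per condition and run them in lockstep. One (3 states) tracks whether and how much of `11` has been seen; the other (4 states) tracks partial matches of the forbidden pattern `010`. Each combined state is a pair, one component from each; accept when both components accept.
A 10-state machine:
        0   1  
>  q0   q1  q2 
   q1   q1  q3 
   q2   q1  q4 
   q3   q5  q4 
 * q4   q6  q4 
   q5   q5  q7 
 * q6   q6  q8 
   q7   q5  q9 
 * q8   q9  q4 
   q9   q9  q9 
(> = start, * = accepting)

start=q0; accept=q4,q6,q8; q0-0>q1; q0-1>q2; q1-0>q1; q1-1>q3; q2-0>q1; q2-1>q4; q3-0>q5; q3-1>q4; q4-0>q6; q4-1>q4; q5-0>q5; q5-1>q7; q6-0>q6; q6-1>q8; q7-0>q5; q7-1>q9; q8-0>q9; q8-1>q4; q9-0>q9; q9-1>q9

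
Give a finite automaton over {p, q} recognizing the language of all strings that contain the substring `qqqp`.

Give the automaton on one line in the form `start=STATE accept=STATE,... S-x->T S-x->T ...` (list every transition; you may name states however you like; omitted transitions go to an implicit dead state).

start=A accept=E A-p->A A-q->B B-p->A B-q->C C-p->A C-q->D D-p->E D-q->D E-p->E E-q->E

States A..D record the length of the longest prefix of `qqqp` that matches the current input suffix. Reaching E means `qqqp` has been seen, and we stay there forever. Accept from E.
5 states suffice.
       p  q 
>  A   A  B 
   B   A  C 
   C   A  D 
   D   E  D 
 * E   E  E 
(> = start, * = accepting)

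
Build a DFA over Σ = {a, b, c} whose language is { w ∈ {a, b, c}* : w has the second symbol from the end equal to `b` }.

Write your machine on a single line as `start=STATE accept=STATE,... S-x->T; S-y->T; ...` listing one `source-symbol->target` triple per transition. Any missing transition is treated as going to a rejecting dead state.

start=q0; accept=q7,q8,q9; q0-a->q1; q0-b->q2; q0-c->q3; q1-a->q4; q1-b->q5; q1-c->q6; q2-a->q7; q2-b->q8; q2-c->q9; q3-a->q10; q3-b->q11; q3-c->q12; q4-a->q4; q4-b->q5; q4-c->q6; q5-a->q7; q5-b->q8; q5-c->q9; q6-a->q10; q6-b->q11; q6-c->q12; q7-a->q4; q7-b->q5; q7-c->q6; q8-a->q7; q8-b->q8; q8-c->q9; q9-a->q10; q9-b->q11; q9-c->q12; q10-a->q4; q10-b->q5; q10-c->q6; q11-a->q7; q11-b->q8; q11-c->q9; q12-a->q10; q12-b->q11; q12-c->q12

A DFA must remember the last 2 symbols (since which symbol is second-to-last isn't known until the input ends). Use one state per possible window of the last ≤2 symbols; accept from those whose window starts with `b`.
          a    b    c  
>  q0     q1   q2   q3 
   q1     q4   q5   q6 
   q2     q7   q8   q9 
   q3    q10  q11  q12 
   q4     q4   q5   q6 
   q5     q7   q8   q9 
   q6    q10  q11  q12 
 * q7     q4   q5   q6 
 * q8     q7   q8   q9 
 * q9    q10  q11  q12 
   q10    q4   q5   q6 
   q11    q7   q8   q9 
   q12   q10  q11  q12 
(> = start, * = accepting)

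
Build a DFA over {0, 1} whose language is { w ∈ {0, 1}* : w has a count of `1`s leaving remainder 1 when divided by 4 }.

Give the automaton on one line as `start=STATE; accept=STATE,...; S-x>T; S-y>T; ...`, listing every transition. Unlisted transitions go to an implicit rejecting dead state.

Keep the running count of `1`s modulo 4: each `1` advances along the cycle q0 → q1 → q2 → q3 → q0 while other symbols loop. Accept at q1.
With 4 states:
        0   1  
>  q0   q0  q1 
 * q1   q1  q2 
   q2   q2  q3 
   q3   q3  q0 
(> = start, * = accepting)

start=q0; accept=q1; q0-0>q0; q0-1>q1; q1-0>q1; q1-1>q2; q2-0>q2; q2-1>q3; q3-0>q3; q3-1>q0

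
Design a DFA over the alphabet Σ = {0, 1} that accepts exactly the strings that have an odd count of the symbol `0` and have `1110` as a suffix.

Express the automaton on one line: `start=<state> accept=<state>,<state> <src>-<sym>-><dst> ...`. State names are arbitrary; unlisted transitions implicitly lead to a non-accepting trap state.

Handle the two conditions separately and then intersect. One (2 states) tracks the count of `0`s modulo 2; the other (5 states) tracks how much of the suffix `1110` has currently been matched. Each combined state is a pair, one component from each; accept when both components accept.
With 10 states:
        0   1  
>  s0   s1  s2 
   s1   s0  s3 
   s2   s1  s4 
   s3   s0  s5 
   s4   s1  s6 
   s5   s0  s7 
   s6   s8  s6 
   s7   s9  s7 
 * s8   s0  s3 
   s9   s1  s2 
(> = start, * = accepting)

start=s0 accept=s8 s0-0->s1 s0-1->s2 s1-0->s0 s1-1->s3 s2-0->s1 s2-1->s4 s3-0->s0 s3-1->s5 s4-0->s1 s4-1->s6 s5-0->s0 s5-1->s7 s6-0->s8 s6-1->s6 s7-0->s9 s7-1->s7 s8-0->s0 s8-1->s3 s9-0->s1 s9-1->s2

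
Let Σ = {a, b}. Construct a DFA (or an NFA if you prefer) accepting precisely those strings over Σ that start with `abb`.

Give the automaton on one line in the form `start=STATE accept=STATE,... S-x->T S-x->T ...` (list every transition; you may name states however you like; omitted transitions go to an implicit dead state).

Walk along `abb` while the input agrees: from s0 take `a` to s1, and so on. Any deviation drops to the rejecting sink s4. Once s3 is reached the prefix is confirmed and every continuation is accepted.
With 5 states:
        a   b  
>  s0   s1  s4 
   s1   s4  s2 
   s2   s4  s3 
 * s3   s3  s3 
   s4   s4  s4 
(> = start, * = accepting)

start=s0 accept=s3 s0-a->s1 s0-b->s4 s1-a->s4 s1-b->s2 s2-a->s4 s2-b->s3 s3-a->s3 s3-b->s3 s4-a->s4 s4-b->s4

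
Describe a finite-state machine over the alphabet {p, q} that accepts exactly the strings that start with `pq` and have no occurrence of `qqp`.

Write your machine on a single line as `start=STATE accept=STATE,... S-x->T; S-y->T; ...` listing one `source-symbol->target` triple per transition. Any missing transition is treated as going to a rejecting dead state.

Run two small machines in parallel and take their product. The first has 4 states tracking whether the input so far still matches the prefix `pq`; the second has 4 states tracking partial matches of the forbidden pattern `qqp`. A product state is a pair (one from each), accepting exactly when both do. Equivalent product states are then merged.
A 6-state machine:
        p   q  
>  s0   s1  s2 
   s1   s2  s3 
   s2   s2  s2 
 * s3   s4  s5 
 * s4   s4  s3 
 * s5   s2  s5 
(> = start, * = accepting)

start=s0; accept=s3,s4,s5; s0-p->s1; s0-q->s2; s1-p->s2; s1-q->s3; s2-p->s2; s2-q->s2; s3-p->s4; s3-q->s5; s4-p->s4; s4-q->s3; s5-p->s2; s5-q->s5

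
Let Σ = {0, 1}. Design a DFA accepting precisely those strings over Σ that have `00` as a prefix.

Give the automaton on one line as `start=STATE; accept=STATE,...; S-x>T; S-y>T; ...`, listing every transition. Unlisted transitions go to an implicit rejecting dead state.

start=q0; accept=q2; q0-0>q1; q0-1>q3; q1-0>q2; q1-1>q3; q2-0>q2; q2-1>q2; q3-0>q3; q3-1>q3

Check the first 2 symbols one by one: q0 through q1 record how many have matched `00` so far; any wrong symbol goes to the dead state q3. After all 2 match we enter the accepting sink q2.
        0   1  
>  q0   q1  q3 
   q1   q2  q3 
 * q2   q2  q2 
   q3   q3  q3 
(> = start, * = accepting)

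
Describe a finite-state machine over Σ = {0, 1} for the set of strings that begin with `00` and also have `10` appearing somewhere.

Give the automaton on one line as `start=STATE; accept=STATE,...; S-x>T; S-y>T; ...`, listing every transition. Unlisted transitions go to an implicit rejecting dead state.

Handle the two conditions separately and then intersect. The first has 4 states tracking whether the input so far still matches the prefix `00`; the second has 3 states tracking whether and how much of `10` has been seen. A product state is a pair (one from each), accepting exactly when both do.
With 7 states:
        0   1  
>  S0   S1  S2 
   S1   S3  S2 
   S2   S4  S2 
   S3   S3  S5 
   S4   S4  S4 
   S5   S6  S5 
 * S6   S6  S6 
(> = start, * = accepting)

start=S0; accept=S6; S0-0>S1; S0-1>S2; S1-0>S3; S1-1>S2; S2-0>S4; S2-1>S2; S3-0>S3; S3-1>S5; S4-0>S4; S4-1>S4; S5-0>S6; S5-1>S5; S6-0>S6; S6-1>S6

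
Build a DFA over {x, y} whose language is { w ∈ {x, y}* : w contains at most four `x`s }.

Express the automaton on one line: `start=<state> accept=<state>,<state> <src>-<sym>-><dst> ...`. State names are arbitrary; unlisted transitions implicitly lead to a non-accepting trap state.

start=q0 accept=q0,q1,q2,q3,q4 q0-x->q1 q0-y->q0 q1-x->q2 q1-y->q1 q2-x->q3 q2-y->q2 q3-x->q4 q3-y->q3 q4-x->q5 q4-y->q4 q5-x->q5 q5-y->q5

Only the number of `x`s matters, and only up to 5. Make a chain q0 → q1 → q2 → q3 → q4 → q5 advanced by each `x` (with q5 absorbing); every other symbol self-loops. The accepting set is {q0, q1, q2, q3, q4}.
With 6 states:
        x   y  
>* q0   q1  q0 
 * q1   q2  q1 
 * q2   q3  q2 
 * q3   q4  q3 
 * q4   q5  q4 
   q5   q5  q5 
(> = start, * = accepting)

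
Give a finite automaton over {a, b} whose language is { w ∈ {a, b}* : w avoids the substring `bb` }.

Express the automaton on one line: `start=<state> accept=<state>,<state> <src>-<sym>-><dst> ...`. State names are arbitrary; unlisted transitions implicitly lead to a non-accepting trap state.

Track partial matches of the forbidden pattern `bb`. State q2 is a dead state reached once `bb` has occurred; every other state accepts. q0 means no part of `bb` is currently matched.
3 states suffice.
        a   b  
>* q0   q0  q1 
 * q1   q0  q2 
   q2   q2  q2 
(> = start, * = accepting)

start=q0 accept=q0,q1 q0-a->q0 q0-b->q1 q1-a->q0 q1-b->q2 q2-a->q2 q2-b->q2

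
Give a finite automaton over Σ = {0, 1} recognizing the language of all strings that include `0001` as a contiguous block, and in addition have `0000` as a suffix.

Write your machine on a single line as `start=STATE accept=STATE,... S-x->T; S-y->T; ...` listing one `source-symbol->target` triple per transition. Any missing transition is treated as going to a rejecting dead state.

Build one automaton per condition and run them in lockstep. The first has 5 states tracking whether and how much of `0001` has been seen; the second has 5 states tracking how much of the suffix `0000` has currently been matched. A product state is a pair (one from each), accepting exactly when both do.
With 10 states:
        0   1  
>  S0   S1  S0 
   S1   S2  S0 
   S2   S3  S0 
   S3   S4  S5 
   S4   S4  S5 
   S5   S6  S5 
   S6   S7  S5 
   S7   S8  S5 
   S8   S9  S5 
 * S9   S9  S5 
(> = start, * = accepting)

start=S0; accept=S9; S0-0->S1; S0-1->S0; S1-0->S2; S1-1->S0; S2-0->S3; S2-1->S0; S3-0->S4; S3-1->S5; S4-0->S4; S4-1->S5; S5-0->S6; S5-1->S5; S6-0->S7; S6-1->S5; S7-0->S8; S7-1->S5; S8-0->S9; S8-1->S5; S9-0->S9; S9-1->S5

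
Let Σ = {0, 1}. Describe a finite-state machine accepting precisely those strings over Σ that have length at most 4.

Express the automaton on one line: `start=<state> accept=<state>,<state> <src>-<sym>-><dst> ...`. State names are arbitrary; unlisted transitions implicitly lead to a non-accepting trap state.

Count input length up to 5: every symbol moves from q0 toward q5, which means 'more than 4' and absorbs. Accept from {q0, q1, q2, q3, q4}.
A 6-state machine:
        0   1  
>* q0   q1  q1 
 * q1   q2  q2 
 * q2   q3  q3 
 * q3   q4  q4 
 * q4   q5  q5 
   q5   q5  q5 
(> = start, * = accepting)

start=q0 accept=q0,q1,q2,q3,q4 q0-0->q1 q0-1->q1 q1-0->q2 q1-1->q2 q2-0->q3 q2-1->q3 q3-0->q4 q3-1->q4 q4-0->q5 q4-1->q5 q5-0->q5 q5-1->q5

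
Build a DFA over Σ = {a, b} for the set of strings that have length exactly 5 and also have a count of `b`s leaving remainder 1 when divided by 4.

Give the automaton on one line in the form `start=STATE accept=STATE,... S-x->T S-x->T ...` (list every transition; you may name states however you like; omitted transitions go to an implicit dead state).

start=s0 accept=s12 s0-a->s1 s0-b->s2 s1-a->s3 s1-b->s4 s2-a->s4 s2-b->s5 s3-a->s6 s3-b->s7 s4-a->s7 s4-b->s8 s5-a->s8 s5-b->s9 s6-a->s10 s6-b->s11 s7-a->s11 s7-b->s8 s8-a->s8 s8-b->s8 s9-a->s8 s9-b->s10 s10-a->s8 s10-b->s12 s11-a->s12 s11-b->s8 s12-a->s8 s12-b->s8

Handle the two conditions separately and then intersect. The first has 7 states tracking the input length, saturating at 6; the second has 4 states tracking the count of `b`s modulo 4. A product state is a pair (one from each), accepting exactly when both do. Equivalent product states are then merged.
13 states suffice.
          a    b  
>  s0     s1   s2 
   s1     s3   s4 
   s2     s4   s5 
   s3     s6   s7 
   s4     s7   s8 
   s5     s8   s9 
   s6    s10  s11 
   s7    s11   s8 
   s8     s8   s8 
   s9     s8  s10 
   s10    s8  s12 
   s11   s12   s8 
 * s12    s8   s8 
(> = start, * = accepting)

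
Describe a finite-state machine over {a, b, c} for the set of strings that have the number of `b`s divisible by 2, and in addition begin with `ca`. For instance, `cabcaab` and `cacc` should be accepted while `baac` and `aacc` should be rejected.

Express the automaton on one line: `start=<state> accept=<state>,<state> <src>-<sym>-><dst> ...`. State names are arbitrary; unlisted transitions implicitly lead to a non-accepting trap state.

start=q0 accept=q3 q0-a->q1 q0-b->q1 q0-c->q2 q1-a->q1 q1-b->q1 q1-c->q1 q2-a->q3 q2-b->q1 q2-c->q1 q3-a->q3 q3-b->q4 q3-c->q3 q4-a->q4 q4-b->q3 q4-c->q4

Build one automaton per condition and run them in lockstep. One (2 states) tracks the count of `b`s modulo 2; the other (4 states) tracks whether the input so far still matches the prefix `ca`. Each combined state is a pair, one component from each; accept when both components accept. Minimizing collapses redundant product states.
        a   b   c  
>  q0   q1  q1  q2 
   q1   q1  q1  q1 
   q2   q3  q1  q1 
 * q3   q3  q4  q3 
   q4   q4  q3  q4 
(> = start, * = accepting)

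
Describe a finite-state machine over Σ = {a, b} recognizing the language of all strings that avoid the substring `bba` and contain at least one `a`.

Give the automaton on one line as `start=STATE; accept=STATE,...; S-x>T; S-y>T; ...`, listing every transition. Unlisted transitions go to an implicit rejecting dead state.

Build one automaton per condition and run them in lockstep. The first has 4 states tracking partial matches of the forbidden pattern `bba`; the second has 3 states tracking the count of `a`s, saturating at 2. A product state is a pair (one from each), accepting exactly when both do.
          a    b  
>  s0     s1   s2 
 * s1     s3   s4 
   s2     s1   s5 
 * s3     s3   s6 
 * s4     s3   s7 
   s5     s8   s5 
 * s6     s3   s9 
 * s7    s10   s7 
   s8    s10   s8 
 * s9    s10   s9 
   s10   s10  s10 
(> = start, * = accepting)

start=s0; accept=s1,s3,s4,s6,s7,s9; s0-a>s1; s0-b>s2; s1-a>s3; s1-b>s4; s2-a>s1; s2-b>s5; s3-a>s3; s3-b>s6; s4-a>s3; s4-b>s7; s5-a>s8; s5-b>s5; s6-a>s3; s6-b>s9; s7-a>s10; s7-b>s7; s8-a>s10; s8-b>s8; s9-a>s10; s9-b>s9; s10-a>s10; s10-b>s10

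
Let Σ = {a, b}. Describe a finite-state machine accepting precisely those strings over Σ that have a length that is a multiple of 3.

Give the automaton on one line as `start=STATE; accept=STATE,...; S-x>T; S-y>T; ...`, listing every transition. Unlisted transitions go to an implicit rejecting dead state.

Only the length mod 3 matters, so use a 3-cycle: from any state, every input symbol moves to the next state, wrapping q2 back to q0. Mark q0 accepting.
A 3-state machine:
        a   b  
>* q0   q1  q1 
   q1   q2  q2 
   q2   q0  q0 
(> = start, * = accepting)

start=q0; accept=q0; q0-a>q1; q0-b>q1; q1-a>q2; q1-b>q2; q2-a>q0; q2-b>q0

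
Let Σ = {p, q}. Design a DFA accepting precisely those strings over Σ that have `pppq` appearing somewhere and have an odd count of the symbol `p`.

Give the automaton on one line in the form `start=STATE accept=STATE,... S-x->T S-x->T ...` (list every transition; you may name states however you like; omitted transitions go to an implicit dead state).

Run two small machines in parallel and take their product. The first has 5 states tracking whether and how much of `pppq` has been seen; the second has 2 states tracking the count of `p`s modulo 2. A product state is a pair (one from each), accepting exactly when both do.
A 10-state machine:
        p   q  
>  S0   S1  S0 
   S1   S2  S3 
   S2   S4  S0 
   S3   S5  S3 
   S4   S6  S7 
   S5   S8  S0 
   S6   S4  S9 
 * S7   S9  S7 
   S8   S6  S3 
   S9   S7  S9 
(> = start, * = accepting)

start=S0 accept=S7 S0-p->S1 S0-q->S0 S1-p->S2 S1-q->S3 S2-p->S4 S2-q->S0 S3-p->S5 S3-q->S3 S4-p->S6 S4-q->S7 S5-p->S8 S5-q->S0 S6-p->S4 S6-q->S9 S7-p->S9 S7-q->S7 S8-p->S6 S8-q->S3 S9-p->S7 S9-q->S9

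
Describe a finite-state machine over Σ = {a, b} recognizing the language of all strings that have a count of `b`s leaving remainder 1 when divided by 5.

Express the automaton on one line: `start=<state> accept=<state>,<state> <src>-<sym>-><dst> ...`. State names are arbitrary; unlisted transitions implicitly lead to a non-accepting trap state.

start=q0 accept=q1 q0-a->q0 q0-b->q1 q1-a->q1 q1-b->q2 q2-a->q2 q2-b->q3 q3-a->q3 q3-b->q4 q4-a->q4 q4-b->q0

The only thing that matters is how many `b`s have appeared, reduced mod 5. Use one state per residue: q0 for 0, …, q4 for 4. Reading `b` moves to the next residue; anything else stays put. q1 is accepting.
With 5 states:
        a   b  
>  q0   q0  q1 
 * q1   q1  q2 
   q2   q2  q3 
   q3   q3  q4 
   q4   q4  q0 
(> = start, * = accepting)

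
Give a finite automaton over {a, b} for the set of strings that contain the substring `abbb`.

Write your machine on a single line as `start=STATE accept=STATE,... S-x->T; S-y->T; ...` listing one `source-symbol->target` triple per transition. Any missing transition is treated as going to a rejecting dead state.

States S0..S3 record the length of the longest prefix of `abbb` that matches the current input suffix. Reaching S4 means `abbb` has been seen, and we stay there forever. Accept from S4.
A 5-state machine:
        a   b  
>  S0   S1  S0 
   S1   S1  S2 
   S2   S1  S3 
   S3   S1  S4 
 * S4   S4  S4 
(> = start, * = accepting)

start=S0; accept=S4; S0-a->S1; S0-b->S0; S1-a->S1; S1-b->S2; S2-a->S1; S2-b->S3; S3-a->S1; S3-b->S4; S4-a->S4; S4-b->S4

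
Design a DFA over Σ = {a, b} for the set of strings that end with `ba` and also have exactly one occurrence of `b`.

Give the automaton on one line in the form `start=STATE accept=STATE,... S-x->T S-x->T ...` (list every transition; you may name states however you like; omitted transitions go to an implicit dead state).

start=s0 accept=s2 s0-a->s0 s0-b->s1 s1-a->s2 s1-b->s3 s2-a->s4 s2-b->s3 s3-a->s5 s3-b->s3 s4-a->s4 s4-b->s3 s5-a->s6 s5-b->s3 s6-a->s6 s6-b->s3

Handle the two conditions separately and then intersect. The first has 3 states tracking how much of the suffix `ba` has currently been matched; the second has 3 states tracking the count of `b`s, saturating at 2. A product state is a pair (one from each), accepting exactly when both do.
        a   b  
>  s0   s0  s1 
   s1   s2  s3 
 * s2   s4  s3 
   s3   s5  s3 
   s4   s4  s3 
   s5   s6  s3 
   s6   s6  s3 
(> = start, * = accepting)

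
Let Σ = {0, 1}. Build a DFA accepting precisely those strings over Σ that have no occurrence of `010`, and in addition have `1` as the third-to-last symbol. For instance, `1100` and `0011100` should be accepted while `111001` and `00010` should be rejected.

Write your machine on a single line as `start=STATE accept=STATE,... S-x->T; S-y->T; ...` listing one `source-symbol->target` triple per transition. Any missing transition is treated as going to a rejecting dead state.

Build one automaton per condition and run them in lockstep. The first has 4 states tracking partial matches of the forbidden pattern `010`; the second has 15 states tracking the last 3 symbols read. A product state is a pair (one from each), accepting exactly when both do. After merging equivalent states the machine shrinks.
          0    1  
>  q0     q1   q2 
   q1     q1   q3 
   q2     q4   q5 
   q3     q6   q5 
   q4     q7   q8 
   q5     q9  q10 
   q6     q6   q6 
 * q7     q1   q3 
 * q8     q6   q5 
 * q9     q7   q8 
 * q10    q9  q10 
(> = start, * = accepting)

start=q0; accept=q7,q8,q9,q10; q0-0->q1; q0-1->q2; q1-0->q1; q1-1->q3; q2-0->q4; q2-1->q5; q3-0->q6; q3-1->q5; q4-0->q7; q4-1->q8; q5-0->q9; q5-1->q10; q6-0->q6; q6-1->q6; q7-0->q1; q7-1->q3; q8-0->q6; q8-1->q5; q9-0->q7; q9-1->q8; q10-0->q9; q10-1->q10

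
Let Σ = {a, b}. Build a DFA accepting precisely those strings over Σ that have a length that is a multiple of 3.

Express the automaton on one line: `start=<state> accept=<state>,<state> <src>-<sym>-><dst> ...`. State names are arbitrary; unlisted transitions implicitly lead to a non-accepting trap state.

Only the length mod 3 matters, so use a 3-cycle: from any state, every input symbol moves to the next state, wrapping q2 back to q0. Mark q0 accepting.
3 states suffice.
        a   b  
>* q0   q1  q1 
   q1   q2  q2 
   q2   q0  q0 
(> = start, * = accepting)

start=q0 accept=q0 q0-a->q1 q0-b->q1 q1-a->q2 q1-b->q2 q2-a->q0 q2-b->q0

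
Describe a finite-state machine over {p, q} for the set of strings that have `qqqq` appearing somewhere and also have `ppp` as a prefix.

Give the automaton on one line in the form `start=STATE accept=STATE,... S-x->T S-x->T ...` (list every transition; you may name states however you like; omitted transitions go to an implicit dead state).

Run two small machines in parallel and take their product. One (5 states) tracks whether and how much of `qqqq` has been seen; the other (5 states) tracks whether the input so far still matches the prefix `ppp`. Each combined state is a pair, one component from each; accept when both components accept. Minimizing collapses redundant product states.
        p   q  
>  S0   S1  S2 
   S1   S3  S2 
   S2   S2  S2 
   S3   S4  S2 
   S4   S4  S5 
   S5   S4  S6 
   S6   S4  S7 
   S7   S4  S8 
 * S8   S8  S8 
(> = start, * = accepting)

start=S0 accept=S8 S0-p->S1 S0-q->S2 S1-p->S3 S1-q->S2 S2-p->S2 S2-q->S2 S3-p->S4 S3-q->S2 S4-p->S4 S4-q->S5 S5-p->S4 S5-q->S6 S6-p->S4 S6-q->S7 S7-p->S4 S7-q->S8 S8-p->S8 S8-q->S8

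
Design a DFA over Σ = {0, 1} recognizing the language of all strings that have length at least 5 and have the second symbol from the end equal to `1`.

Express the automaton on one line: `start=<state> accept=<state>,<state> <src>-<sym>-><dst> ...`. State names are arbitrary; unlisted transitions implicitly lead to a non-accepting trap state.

Build one automaton per condition and run them in lockstep. The first has 7 states tracking the input length, saturating at 6; the second has 7 states tracking the last 2 symbols read. A product state is a pair (one from each), accepting exactly when both do. After merging equivalent states the machine shrinks.
A 7-state machine:
        0   1  
>  s0   s1  s1 
   s1   s2  s2 
   s2   s3  s3 
   s3   s3  s4 
   s4   s5  s6 
 * s5   s3  s4 
 * s6   s5  s6 
(> = start, * = accepting)

start=s0 accept=s5,s6 s0-0->s1 s0-1->s1 s1-0->s2 s1-1->s2 s2-0->s3 s2-1->s3 s3-0->s3 s3-1->s4 s4-0->s5 s4-1->s6 s5-0->s3 s5-1->s4 s6-0->s5 s6-1->s6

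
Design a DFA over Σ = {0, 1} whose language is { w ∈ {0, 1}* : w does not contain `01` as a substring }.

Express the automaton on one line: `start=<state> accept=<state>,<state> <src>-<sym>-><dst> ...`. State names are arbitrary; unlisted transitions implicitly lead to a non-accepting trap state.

This is the complement of 'contains `01`'. Use the same substring-matching states — A through C holding how much of `01` has just been matched — but flip the accepting set: everything except the trap C accepts.
3 states suffice.
       0  1 
>* A   B  A 
 * B   B  C 
   C   C  C 
(> = start, * = accepting)

start=A accept=A,B A-0->B A-1->A B-0->B B-1->C C-0->C C-1->C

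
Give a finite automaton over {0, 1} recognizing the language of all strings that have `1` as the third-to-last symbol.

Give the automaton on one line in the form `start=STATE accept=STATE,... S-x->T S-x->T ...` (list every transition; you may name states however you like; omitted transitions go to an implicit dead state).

start=q0 accept=q11,q12,q13,q14 q0-0->q1 q0-1->q2 q1-0->q3 q1-1->q4 q2-0->q5 q2-1->q6 q3-0->q7 q3-1->q8 q4-0->q9 q4-1->q10 q5-0->q11 q5-1->q12 q6-0->q13 q6-1->q14 q7-0->q7 q7-1->q8 q8-0->q9 q8-1->q10 q9-0->q11 q9-1->q12 q10-0->q13 q10-1->q14 q11-0->q7 q11-1->q8 q12-0->q9 q12-1->q10 q13-0->q11 q13-1->q12 q14-0->q13 q14-1->q14

A DFA must remember the last 3 symbols (since which symbol is third-to-last isn't known until the input ends). Use one state per possible window of the last ≤3 symbols; accept from those whose window starts with `1`.
A 15-state machine:
          0    1  
>  q0     q1   q2 
   q1     q3   q4 
   q2     q5   q6 
   q3     q7   q8 
   q4     q9  q10 
   q5    q11  q12 
   q6    q13  q14 
   q7     q7   q8 
   q8     q9  q10 
   q9    q11  q12 
   q10   q13  q14 
 * q11    q7   q8 
 * q12    q9  q10 
 * q13   q11  q12 
 * q14   q13  q14 
(> = start, * = accepting)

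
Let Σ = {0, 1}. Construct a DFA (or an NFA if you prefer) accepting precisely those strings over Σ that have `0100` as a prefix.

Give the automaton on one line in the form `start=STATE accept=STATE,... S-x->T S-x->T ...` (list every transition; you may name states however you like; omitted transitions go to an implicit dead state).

start=q0 accept=q4 q0-0->q1 q0-1->q5 q1-0->q5 q1-1->q2 q2-0->q3 q2-1->q5 q3-0->q4 q3-1->q5 q4-0->q4 q4-1->q4 q5-0->q5 q5-1->q5

Walk along `0100` while the input agrees: from q0 take `0` to q1, and so on. Any deviation drops to the rejecting sink q5. Once q4 is reached the prefix is confirmed and every continuation is accepted.
A 6-state machine:
        0   1  
>  q0   q1  q5 
   q1   q5  q2 
   q2   q3  q5 
   q3   q4  q5 
 * q4   q4  q4 
   q5   q5  q5 
(> = start, * = accepting)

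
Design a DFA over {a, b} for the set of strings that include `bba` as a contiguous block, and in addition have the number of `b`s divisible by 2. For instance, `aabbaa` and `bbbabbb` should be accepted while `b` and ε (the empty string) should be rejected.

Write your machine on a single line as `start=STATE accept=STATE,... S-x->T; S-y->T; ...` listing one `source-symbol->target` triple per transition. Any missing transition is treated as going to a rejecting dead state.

Handle the two conditions separately and then intersect. One (4 states) tracks whether and how much of `bba` has been seen; the other (2 states) tracks the count of `b`s modulo 2. Each combined state is a pair, one component from each; accept when both components accept.
An 8-state machine:
        a   b  
>  S0   S0  S1 
   S1   S2  S3 
   S2   S2  S4 
   S3   S5  S6 
   S4   S0  S6 
 * S5   S5  S7 
   S6   S7  S3 
   S7   S7  S5 
(> = start, * = accepting)

start=S0; accept=S5; S0-a->S0; S0-b->S1; S1-a->S2; S1-b->S3; S2-a->S2; S2-b->S4; S3-a->S5; S3-b->S6; S4-a->S0; S4-b->S6; S5-a->S5; S5-b->S7; S6-a->S7; S6-b->S3; S7-a->S7; S7-b->S5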